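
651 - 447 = 204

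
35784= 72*497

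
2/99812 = 1/49906 = 0.00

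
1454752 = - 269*(- 5408)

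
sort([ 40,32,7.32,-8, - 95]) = [ - 95, - 8, 7.32, 32, 40 ]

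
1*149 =149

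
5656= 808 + 4848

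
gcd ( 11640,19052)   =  4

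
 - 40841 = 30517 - 71358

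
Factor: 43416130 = 2^1*5^1*17^1  *41^1 *6229^1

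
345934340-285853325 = 60081015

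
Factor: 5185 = 5^1*17^1*61^1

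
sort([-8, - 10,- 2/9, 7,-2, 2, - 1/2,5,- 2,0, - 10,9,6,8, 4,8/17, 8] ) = [ - 10, - 10 , - 8, - 2, - 2, -1/2, - 2/9,0,8/17, 2, 4 , 5,6,7,8, 8,9]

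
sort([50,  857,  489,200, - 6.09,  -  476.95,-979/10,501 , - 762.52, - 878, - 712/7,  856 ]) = [ - 878, - 762.52,-476.95, - 712/7, - 979/10,-6.09,50, 200,  489, 501,856, 857]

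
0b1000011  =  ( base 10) 67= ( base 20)37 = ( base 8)103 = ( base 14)4b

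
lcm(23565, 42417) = 212085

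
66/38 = 1+14/19 = 1.74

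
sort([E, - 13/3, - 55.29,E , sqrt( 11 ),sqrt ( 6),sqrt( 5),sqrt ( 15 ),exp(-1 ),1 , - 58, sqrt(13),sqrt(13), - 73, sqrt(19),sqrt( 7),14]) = [ - 73, - 58, - 55.29,-13/3, exp( - 1), 1,sqrt( 5),sqrt( 6 ),sqrt( 7), E,E,sqrt( 11 ),sqrt( 13 ),sqrt (13 ),sqrt( 15), sqrt( 19 ),14]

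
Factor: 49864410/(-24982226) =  - 24932205/12491113 = - 3^4*5^1*19^( - 1)*43^( - 1 )*15289^( - 1 )*61561^1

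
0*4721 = 0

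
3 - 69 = - 66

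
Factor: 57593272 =2^3 * 11^1*61^1*10729^1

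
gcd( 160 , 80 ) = 80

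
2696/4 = 674 = 674.00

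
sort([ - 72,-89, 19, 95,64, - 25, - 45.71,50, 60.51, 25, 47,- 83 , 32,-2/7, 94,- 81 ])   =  [ - 89, - 83,-81,  -  72, - 45.71 , - 25, - 2/7,19 , 25, 32,47,50, 60.51, 64, 94,95]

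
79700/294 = 271 + 13/147 = 271.09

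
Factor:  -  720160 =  - 2^5*5^1*7^1 * 643^1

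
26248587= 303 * 86629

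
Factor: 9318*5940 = 2^3  *  3^4*5^1*11^1*1553^1 =55348920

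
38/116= 19/58  =  0.33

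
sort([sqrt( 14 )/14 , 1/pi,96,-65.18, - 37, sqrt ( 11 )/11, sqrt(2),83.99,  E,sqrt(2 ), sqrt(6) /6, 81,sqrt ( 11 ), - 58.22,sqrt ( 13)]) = [ - 65.18, - 58.22 , - 37,sqrt( 14)/14,sqrt( 11)/11,  1/pi , sqrt(6) /6,sqrt(2),sqrt(2),  E, sqrt(11),sqrt(13),81,83.99,  96 ]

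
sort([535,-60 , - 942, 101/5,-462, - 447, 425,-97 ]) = [ - 942,- 462, -447, - 97 ,  -  60, 101/5,  425,535 ]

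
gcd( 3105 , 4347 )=621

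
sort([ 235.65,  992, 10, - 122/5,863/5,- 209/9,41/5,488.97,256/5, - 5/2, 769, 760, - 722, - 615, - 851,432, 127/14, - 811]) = [- 851,- 811, -722, - 615,-122/5, - 209/9, - 5/2,41/5,127/14,10,256/5,  863/5, 235.65,432,488.97, 760, 769, 992 ] 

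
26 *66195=1721070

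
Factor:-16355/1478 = -2^(  -  1 )*5^1 * 739^(-1 )*3271^1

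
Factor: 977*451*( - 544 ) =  - 2^5*11^1*17^1*41^1*977^1 = - 239701088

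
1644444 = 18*91358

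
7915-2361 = 5554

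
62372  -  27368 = 35004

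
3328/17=195 + 13/17=195.76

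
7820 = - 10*( - 782) 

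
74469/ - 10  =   - 74469/10 = - 7446.90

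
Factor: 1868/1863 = 2^2 * 3^( - 4)*23^( - 1)*467^1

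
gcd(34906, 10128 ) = 2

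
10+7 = 17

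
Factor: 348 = 2^2*3^1*29^1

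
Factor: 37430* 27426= 2^2*3^1*5^1*7^1*19^1*197^1*653^1 = 1026555180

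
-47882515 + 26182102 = -21700413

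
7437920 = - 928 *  (  -  8015)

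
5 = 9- 4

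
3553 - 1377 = 2176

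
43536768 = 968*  44976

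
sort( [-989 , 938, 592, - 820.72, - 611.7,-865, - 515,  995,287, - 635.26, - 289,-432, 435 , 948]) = [ - 989,-865,  -  820.72, - 635.26, - 611.7 , - 515, - 432,- 289, 287, 435,592,938,948, 995 ] 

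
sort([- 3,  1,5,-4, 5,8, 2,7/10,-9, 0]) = [ - 9, - 4, - 3, 0,7/10,  1 , 2, 5, 5, 8 ]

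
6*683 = 4098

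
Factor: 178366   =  2^1*101^1*883^1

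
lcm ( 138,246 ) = 5658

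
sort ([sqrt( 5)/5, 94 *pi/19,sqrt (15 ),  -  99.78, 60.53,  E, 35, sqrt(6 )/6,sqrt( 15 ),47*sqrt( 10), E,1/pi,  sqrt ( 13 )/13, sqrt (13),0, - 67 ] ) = [ - 99.78, - 67, 0, sqrt( 13 ) /13, 1/pi,  sqrt( 6)/6,sqrt(5)/5,E , E, sqrt( 13), sqrt( 15 ), sqrt( 15 ),  94*pi/19,35,60.53,  47*sqrt(10 ) ] 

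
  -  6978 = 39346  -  46324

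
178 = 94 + 84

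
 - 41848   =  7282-49130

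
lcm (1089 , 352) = 34848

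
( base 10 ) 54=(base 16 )36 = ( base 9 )60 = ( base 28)1Q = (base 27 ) 20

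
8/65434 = 4/32717 = 0.00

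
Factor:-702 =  -2^1*3^3*13^1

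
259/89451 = 259/89451 = 0.00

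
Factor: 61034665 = 5^1*2437^1 * 5009^1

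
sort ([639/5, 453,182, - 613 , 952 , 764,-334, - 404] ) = [- 613, - 404,-334, 639/5, 182, 453, 764,952] 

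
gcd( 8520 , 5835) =15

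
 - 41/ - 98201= 41/98201= 0.00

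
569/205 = 2+ 159/205 =2.78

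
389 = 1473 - 1084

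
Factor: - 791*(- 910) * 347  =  249774070 = 2^1*5^1*7^2 * 13^1 * 113^1*347^1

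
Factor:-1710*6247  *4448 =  - 47515181760  =  - 2^6 * 3^2*5^1*19^1*139^1 *6247^1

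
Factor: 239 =239^1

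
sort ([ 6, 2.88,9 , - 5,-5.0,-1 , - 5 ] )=[  -  5, - 5.0,  -  5,-1, 2.88, 6, 9]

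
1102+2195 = 3297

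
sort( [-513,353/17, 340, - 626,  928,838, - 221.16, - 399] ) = [ - 626, - 513  , - 399, - 221.16,353/17, 340,838,  928 ] 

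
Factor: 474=2^1*3^1*79^1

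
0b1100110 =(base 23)4a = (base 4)1212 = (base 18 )5c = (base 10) 102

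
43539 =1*43539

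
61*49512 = 3020232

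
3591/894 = 4+5/298 = 4.02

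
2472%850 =772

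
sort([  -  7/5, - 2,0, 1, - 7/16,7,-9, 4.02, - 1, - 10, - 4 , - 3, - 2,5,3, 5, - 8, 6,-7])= [ - 10,-9, - 8, - 7, - 4, - 3, - 2, - 2,  -  7/5,-1, - 7/16, 0, 1, 3, 4.02 , 5,5, 6 , 7] 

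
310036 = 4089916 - 3779880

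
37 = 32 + 5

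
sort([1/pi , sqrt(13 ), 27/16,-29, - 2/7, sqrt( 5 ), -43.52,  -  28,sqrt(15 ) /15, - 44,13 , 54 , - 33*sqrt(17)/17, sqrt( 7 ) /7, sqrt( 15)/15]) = [ - 44, - 43.52, - 29,- 28, - 33 * sqrt(17 )/17, - 2/7, sqrt(15 )/15 , sqrt( 15) /15, 1/pi, sqrt( 7)/7,27/16, sqrt( 5 ), sqrt(13 ), 13,54]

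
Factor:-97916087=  - 47^1*2083321^1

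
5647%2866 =2781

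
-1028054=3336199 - 4364253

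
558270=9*62030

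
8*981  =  7848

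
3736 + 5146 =8882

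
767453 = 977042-209589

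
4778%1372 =662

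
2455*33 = 81015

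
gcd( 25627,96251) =1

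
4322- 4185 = 137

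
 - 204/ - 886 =102/443 = 0.23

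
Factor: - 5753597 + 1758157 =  - 3995440 = - 2^4 * 5^1*49943^1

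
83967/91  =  922+5/7  =  922.71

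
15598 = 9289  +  6309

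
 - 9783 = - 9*1087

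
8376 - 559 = 7817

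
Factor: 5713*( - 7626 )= - 43567338 = - 2^1* 3^1*29^1 *31^1*41^1*197^1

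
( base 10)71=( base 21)38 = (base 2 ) 1000111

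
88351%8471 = 3641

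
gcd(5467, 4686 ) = 781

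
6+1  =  7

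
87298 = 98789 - 11491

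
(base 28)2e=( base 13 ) 55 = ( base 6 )154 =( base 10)70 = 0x46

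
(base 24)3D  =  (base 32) 2L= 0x55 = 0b1010101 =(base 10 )85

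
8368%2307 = 1447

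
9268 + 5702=14970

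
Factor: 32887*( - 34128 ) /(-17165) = 1122367536/17165 = 2^4 *3^3 * 5^( - 1 )*79^1 * 3433^ (  -  1 ) * 32887^1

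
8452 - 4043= 4409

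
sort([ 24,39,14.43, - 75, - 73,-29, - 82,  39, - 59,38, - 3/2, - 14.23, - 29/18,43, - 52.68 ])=[ - 82, - 75,-73, - 59, - 52.68,-29, - 14.23,-29/18, - 3/2,14.43,24,38,39,39,43]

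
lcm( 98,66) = 3234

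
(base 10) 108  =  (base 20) 58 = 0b1101100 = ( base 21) 53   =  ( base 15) 73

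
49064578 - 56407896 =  - 7343318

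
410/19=21+11/19  =  21.58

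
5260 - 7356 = - 2096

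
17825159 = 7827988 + 9997171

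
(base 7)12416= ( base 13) 1667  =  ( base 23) 657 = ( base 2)110011100000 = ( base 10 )3296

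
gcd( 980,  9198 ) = 14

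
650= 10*65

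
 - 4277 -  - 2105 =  - 2172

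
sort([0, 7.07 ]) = [0,7.07]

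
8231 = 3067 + 5164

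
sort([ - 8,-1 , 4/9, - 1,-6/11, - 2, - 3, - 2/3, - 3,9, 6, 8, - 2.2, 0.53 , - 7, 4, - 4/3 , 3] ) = [  -  8, - 7, - 3,-3,-2.2, - 2, - 4/3,-1, - 1, - 2/3, - 6/11, 4/9,0.53,3, 4,6,  8, 9 ]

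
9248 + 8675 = 17923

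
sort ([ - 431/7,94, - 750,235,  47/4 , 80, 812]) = [ - 750, - 431/7,47/4, 80, 94,235,812 ] 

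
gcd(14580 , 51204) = 12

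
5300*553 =2930900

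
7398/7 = 1056 + 6/7 = 1056.86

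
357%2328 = 357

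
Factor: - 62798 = -2^1*17^1*1847^1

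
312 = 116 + 196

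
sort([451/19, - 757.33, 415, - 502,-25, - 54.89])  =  [-757.33 ,-502,  -  54.89,  -  25, 451/19 , 415 ] 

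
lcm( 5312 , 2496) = 207168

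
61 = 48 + 13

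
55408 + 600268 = 655676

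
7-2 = 5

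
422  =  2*211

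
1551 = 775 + 776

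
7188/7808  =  1797/1952 = 0.92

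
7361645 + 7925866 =15287511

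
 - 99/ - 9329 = 99/9329  =  0.01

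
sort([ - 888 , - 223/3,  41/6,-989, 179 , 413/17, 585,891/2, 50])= [ - 989, - 888, - 223/3 , 41/6,413/17, 50, 179, 891/2, 585 ] 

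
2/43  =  2/43 = 0.05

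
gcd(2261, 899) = 1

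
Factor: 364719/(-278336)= - 2^( - 6) *3^1*61^1*1993^1*4349^( - 1)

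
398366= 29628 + 368738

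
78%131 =78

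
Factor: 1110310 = 2^1 * 5^1*111031^1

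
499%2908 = 499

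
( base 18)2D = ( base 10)49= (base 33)1G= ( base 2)110001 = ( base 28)1L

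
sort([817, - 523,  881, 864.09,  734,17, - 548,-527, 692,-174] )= [ - 548, - 527, - 523,-174, 17,692,  734, 817, 864.09, 881]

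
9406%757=322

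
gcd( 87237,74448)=9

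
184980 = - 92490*( - 2 ) 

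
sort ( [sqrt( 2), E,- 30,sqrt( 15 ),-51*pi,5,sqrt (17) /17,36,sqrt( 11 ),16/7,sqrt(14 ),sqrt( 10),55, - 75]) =[-51*pi, -75, - 30, sqrt( 17) /17,sqrt(2),16/7,E, sqrt(10 ) , sqrt( 11),sqrt ( 14),sqrt( 15 ),5,36, 55]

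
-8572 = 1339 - 9911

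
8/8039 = 8/8039 = 0.00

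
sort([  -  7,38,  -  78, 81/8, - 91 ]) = [  -  91,-78, - 7,  81/8,38 ] 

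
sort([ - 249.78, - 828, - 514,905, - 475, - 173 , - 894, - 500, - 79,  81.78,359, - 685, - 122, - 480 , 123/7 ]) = [ - 894  ,  -  828 ,-685, - 514,-500 ,-480, - 475, - 249.78, - 173, - 122,  -  79,123/7,81.78, 359, 905 ]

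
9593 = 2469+7124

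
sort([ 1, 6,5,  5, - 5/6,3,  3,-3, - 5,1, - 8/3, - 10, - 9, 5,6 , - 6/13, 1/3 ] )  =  [ - 10, - 9,-5, - 3, - 8/3, - 5/6 , - 6/13,  1/3, 1,1,  3,3 , 5, 5, 5,6, 6 ]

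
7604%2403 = 395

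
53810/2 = 26905 = 26905.00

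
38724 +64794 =103518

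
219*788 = 172572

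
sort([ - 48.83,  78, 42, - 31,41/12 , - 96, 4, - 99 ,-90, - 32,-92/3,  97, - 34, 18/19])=[ - 99, - 96, - 90, - 48.83 , - 34, - 32, - 31, - 92/3, 18/19, 41/12,4,42,  78, 97 ]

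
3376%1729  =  1647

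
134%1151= 134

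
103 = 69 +34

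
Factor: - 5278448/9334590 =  - 2^3  *3^( - 1 )*5^( - 1)*7^1 * 47129^1 *311153^( - 1) =- 2639224/4667295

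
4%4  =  0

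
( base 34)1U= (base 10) 64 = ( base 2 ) 1000000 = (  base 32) 20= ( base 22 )2K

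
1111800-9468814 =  - 8357014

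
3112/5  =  622 + 2/5 = 622.40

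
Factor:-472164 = - 2^2*3^1*7^2 * 11^1*73^1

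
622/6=311/3 = 103.67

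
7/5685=7/5685=0.00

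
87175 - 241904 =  - 154729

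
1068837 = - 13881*(-77) 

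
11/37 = 11/37 =0.30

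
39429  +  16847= 56276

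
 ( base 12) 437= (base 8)1153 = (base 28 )m3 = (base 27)mp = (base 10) 619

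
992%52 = 4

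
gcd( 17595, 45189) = 9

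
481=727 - 246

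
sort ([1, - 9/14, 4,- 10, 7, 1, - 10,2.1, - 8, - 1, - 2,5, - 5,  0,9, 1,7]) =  [ - 10, - 10,  -  8  , - 5,-2,  -  1,- 9/14,0,1 , 1,1,2.1, 4,5, 7 , 7,9]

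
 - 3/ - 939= 1/313 =0.00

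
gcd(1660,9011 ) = 1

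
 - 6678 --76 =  - 6602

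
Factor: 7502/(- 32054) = -11/47 = - 11^1*47^( - 1 )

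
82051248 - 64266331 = 17784917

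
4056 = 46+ 4010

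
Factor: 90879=3^1 * 30293^1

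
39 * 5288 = 206232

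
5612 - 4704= 908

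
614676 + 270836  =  885512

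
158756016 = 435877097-277121081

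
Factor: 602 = 2^1*7^1*43^1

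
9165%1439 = 531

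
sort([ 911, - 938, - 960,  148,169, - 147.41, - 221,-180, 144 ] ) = [ - 960, - 938,-221, - 180, - 147.41,144,148, 169,911]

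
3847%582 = 355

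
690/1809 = 230/603 = 0.38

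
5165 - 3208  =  1957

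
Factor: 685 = 5^1*137^1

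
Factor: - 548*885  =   - 2^2*3^1*5^1*59^1*137^1 = - 484980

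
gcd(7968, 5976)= 1992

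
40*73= 2920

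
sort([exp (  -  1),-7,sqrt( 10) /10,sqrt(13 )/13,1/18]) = [ - 7,1/18,sqrt ( 13)/13,sqrt(10)/10,  exp( - 1)] 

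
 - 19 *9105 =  - 172995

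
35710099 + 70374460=106084559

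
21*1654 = 34734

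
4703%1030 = 583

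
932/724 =1 + 52/181 = 1.29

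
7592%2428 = 308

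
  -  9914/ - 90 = 110 + 7/45= 110.16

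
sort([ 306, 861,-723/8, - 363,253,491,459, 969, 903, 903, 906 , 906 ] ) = [- 363, - 723/8,253,  306,  459,  491, 861, 903,903 , 906,906, 969 ] 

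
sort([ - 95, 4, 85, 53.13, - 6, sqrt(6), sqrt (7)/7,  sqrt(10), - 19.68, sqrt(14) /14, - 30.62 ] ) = [-95, - 30.62, - 19.68,- 6,sqrt(14)/14, sqrt(7)/7, sqrt ( 6 ), sqrt( 10),  4,53.13,85 ]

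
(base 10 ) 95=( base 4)1133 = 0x5f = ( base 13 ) 74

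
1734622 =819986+914636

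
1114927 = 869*1283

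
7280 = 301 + 6979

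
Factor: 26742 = 2^1*3^1*4457^1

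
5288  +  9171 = 14459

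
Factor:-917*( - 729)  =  668493 = 3^6*7^1*131^1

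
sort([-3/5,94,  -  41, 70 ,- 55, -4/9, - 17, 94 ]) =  [-55, - 41,-17 ,-3/5, - 4/9,70,94,94 ]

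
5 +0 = 5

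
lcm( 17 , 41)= 697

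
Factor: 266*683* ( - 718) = - 130444804 = - 2^2*7^1*19^1*359^1*683^1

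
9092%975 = 317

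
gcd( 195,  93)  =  3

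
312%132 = 48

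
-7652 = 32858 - 40510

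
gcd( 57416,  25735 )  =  1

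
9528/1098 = 1588/183 = 8.68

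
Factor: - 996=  - 2^2*3^1*83^1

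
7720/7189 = 1  +  531/7189 = 1.07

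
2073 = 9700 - 7627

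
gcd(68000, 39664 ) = 16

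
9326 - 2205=7121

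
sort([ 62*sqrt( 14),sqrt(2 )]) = [ sqrt ( 2), 62*sqrt(14 ) ]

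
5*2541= 12705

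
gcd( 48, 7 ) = 1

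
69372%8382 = 2316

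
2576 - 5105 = - 2529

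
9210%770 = 740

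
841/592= 841/592=1.42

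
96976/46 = 2108 + 4/23 = 2108.17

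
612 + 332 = 944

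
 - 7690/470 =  - 17+ 30/47 = -16.36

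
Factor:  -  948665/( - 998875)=189733/199775= 5^( - 2)*61^( - 1 ) * 131^( - 1)*189733^1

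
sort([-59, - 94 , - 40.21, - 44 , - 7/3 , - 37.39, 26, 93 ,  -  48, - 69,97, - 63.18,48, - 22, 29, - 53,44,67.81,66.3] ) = [-94 , - 69,-63.18,-59,-53 , - 48,  -  44, - 40.21, - 37.39, - 22,  -  7/3,26 , 29 , 44, 48,66.3, 67.81,93,  97]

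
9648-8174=1474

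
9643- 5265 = 4378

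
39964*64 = 2557696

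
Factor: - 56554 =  - 2^1*28277^1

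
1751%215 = 31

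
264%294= 264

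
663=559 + 104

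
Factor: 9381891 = 3^1 * 3127297^1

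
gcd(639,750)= 3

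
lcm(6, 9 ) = 18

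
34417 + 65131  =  99548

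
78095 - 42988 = 35107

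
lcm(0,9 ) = 0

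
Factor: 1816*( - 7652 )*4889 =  - 67937700448 = -2^5*227^1*1913^1*4889^1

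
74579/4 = 18644 + 3/4 = 18644.75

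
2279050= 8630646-6351596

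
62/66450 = 31/33225 = 0.00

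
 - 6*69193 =-415158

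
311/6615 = 311/6615 = 0.05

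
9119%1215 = 614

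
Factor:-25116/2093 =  - 12 = -  2^2 * 3^1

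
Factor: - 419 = -419^1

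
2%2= 0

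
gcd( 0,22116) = 22116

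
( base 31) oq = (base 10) 770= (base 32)o2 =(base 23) 1AB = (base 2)1100000010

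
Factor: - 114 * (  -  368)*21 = 2^5*3^2 *7^1*19^1*23^1 =880992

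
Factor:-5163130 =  - 2^1* 5^1*7^2*41^1*257^1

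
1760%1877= 1760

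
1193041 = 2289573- 1096532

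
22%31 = 22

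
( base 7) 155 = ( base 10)89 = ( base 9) 108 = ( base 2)1011001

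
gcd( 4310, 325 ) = 5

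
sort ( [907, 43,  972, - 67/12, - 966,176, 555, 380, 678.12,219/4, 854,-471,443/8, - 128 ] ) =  [ - 966, - 471,- 128, - 67/12, 43, 219/4,443/8, 176, 380,  555,  678.12, 854, 907, 972]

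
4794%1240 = 1074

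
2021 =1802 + 219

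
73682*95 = 6999790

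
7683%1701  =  879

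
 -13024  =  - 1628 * 8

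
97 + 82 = 179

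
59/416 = 59/416 = 0.14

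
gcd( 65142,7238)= 7238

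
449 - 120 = 329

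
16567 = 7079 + 9488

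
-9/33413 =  - 1+ 33404/33413 = - 0.00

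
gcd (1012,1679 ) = 23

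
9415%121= 98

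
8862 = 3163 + 5699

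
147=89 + 58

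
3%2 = 1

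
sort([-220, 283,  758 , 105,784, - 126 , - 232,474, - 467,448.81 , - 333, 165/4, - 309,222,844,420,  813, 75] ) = [ - 467, - 333, - 309, - 232,  -  220, - 126,165/4,75,105,222,283,420,448.81, 474,758, 784, 813,844] 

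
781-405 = 376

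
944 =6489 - 5545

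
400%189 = 22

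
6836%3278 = 280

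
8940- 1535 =7405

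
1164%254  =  148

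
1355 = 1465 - 110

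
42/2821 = 6/403 = 0.01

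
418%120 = 58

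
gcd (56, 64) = 8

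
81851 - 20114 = 61737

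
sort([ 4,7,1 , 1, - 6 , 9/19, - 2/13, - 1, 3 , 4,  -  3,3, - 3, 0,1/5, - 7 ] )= [ - 7 , - 6,-3, - 3, - 1, - 2/13,0,1/5,9/19  ,  1, 1,3 , 3, 4 , 4, 7] 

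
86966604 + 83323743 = 170290347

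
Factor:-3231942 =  - 2^1 * 3^1*7^2*10993^1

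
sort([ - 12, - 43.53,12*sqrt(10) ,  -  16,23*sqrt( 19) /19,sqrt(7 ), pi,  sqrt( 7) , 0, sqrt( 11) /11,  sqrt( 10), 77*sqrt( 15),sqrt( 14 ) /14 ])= [ - 43.53, - 16, - 12,  0,  sqrt(14 )/14, sqrt(11) /11, sqrt( 7),sqrt( 7 ),  pi,sqrt( 10 ),23*sqrt( 19 ) /19,12*sqrt( 10 ),77 * sqrt( 15)]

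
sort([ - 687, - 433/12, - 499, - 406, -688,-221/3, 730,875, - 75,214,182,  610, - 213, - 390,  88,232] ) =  [-688, - 687, - 499, - 406, - 390, - 213, - 75, - 221/3, -433/12, 88, 182,214, 232,610,730,875 ] 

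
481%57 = 25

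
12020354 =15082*797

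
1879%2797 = 1879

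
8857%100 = 57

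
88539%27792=5163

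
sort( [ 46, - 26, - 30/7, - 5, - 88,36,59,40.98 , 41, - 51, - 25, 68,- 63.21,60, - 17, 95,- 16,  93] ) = [ - 88, - 63.21, - 51, - 26,-25, - 17, - 16, - 5, - 30/7,36,40.98,41, 46,59, 60,68,93,95]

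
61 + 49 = 110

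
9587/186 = 51 + 101/186=51.54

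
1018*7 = 7126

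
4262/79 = 53 + 75/79= 53.95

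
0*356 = 0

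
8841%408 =273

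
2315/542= 2315/542 = 4.27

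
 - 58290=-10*5829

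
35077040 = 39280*893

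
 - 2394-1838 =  - 4232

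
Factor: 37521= 3^2*11^1*379^1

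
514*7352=3778928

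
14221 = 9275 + 4946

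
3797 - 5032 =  - 1235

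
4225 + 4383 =8608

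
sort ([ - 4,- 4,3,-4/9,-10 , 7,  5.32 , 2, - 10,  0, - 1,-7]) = [-10, - 10 ,- 7, - 4, - 4 , - 1, -4/9, 0,2, 3,5.32,7]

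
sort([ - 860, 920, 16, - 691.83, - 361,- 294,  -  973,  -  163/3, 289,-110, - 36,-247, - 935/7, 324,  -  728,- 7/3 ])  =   [- 973, - 860 ,-728,-691.83, - 361, - 294, - 247, - 935/7, - 110, - 163/3, - 36 ,-7/3, 16 , 289, 324, 920 ]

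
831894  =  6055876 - 5223982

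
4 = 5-1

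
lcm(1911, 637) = 1911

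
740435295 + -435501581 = 304933714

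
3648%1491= 666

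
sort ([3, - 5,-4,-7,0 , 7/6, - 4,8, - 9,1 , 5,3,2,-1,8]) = [ - 9, - 7,-5, - 4,-4 ,-1,0,  1,7/6,  2,3, 3,5,8,8 ] 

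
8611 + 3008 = 11619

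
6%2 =0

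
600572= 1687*356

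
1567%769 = 29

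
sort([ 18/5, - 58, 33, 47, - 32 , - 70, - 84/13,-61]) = [ - 70,  -  61 , - 58,-32,-84/13, 18/5,33, 47]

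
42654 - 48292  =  - 5638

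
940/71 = 13 + 17/71 =13.24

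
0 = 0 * 84974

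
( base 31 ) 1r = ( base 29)20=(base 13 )46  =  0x3a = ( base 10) 58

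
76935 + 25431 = 102366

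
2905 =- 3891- - 6796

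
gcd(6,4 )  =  2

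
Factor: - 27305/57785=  - 43/91 = - 7^(  -  1)*13^( - 1)*43^1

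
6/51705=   2/17235 =0.00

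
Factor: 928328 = 2^3*116041^1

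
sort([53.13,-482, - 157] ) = [- 482,-157, 53.13 ]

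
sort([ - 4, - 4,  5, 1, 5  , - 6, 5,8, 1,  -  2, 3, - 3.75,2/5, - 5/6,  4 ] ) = [ - 6,-4, - 4, - 3.75 , - 2, - 5/6,2/5, 1, 1, 3,  4, 5, 5,5,  8 ]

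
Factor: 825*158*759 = 2^1*3^2*5^2 *11^2*23^1*79^1 = 98935650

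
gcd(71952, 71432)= 8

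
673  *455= 306215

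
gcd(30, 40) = 10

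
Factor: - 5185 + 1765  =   - 3420=-2^2*3^2*5^1*19^1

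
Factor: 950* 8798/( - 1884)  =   - 2089525/471  =  -  3^(-1 )*5^2* 19^1*53^1 * 83^1* 157^(-1 )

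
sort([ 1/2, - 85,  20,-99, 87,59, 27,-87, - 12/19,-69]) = [ - 99,-87, - 85, - 69, - 12/19, 1/2, 20, 27, 59,87 ]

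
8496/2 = 4248 = 4248.00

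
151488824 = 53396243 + 98092581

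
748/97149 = 748/97149= 0.01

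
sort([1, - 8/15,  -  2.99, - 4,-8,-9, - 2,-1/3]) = [ - 9 , - 8,- 4,  -  2.99,-2, - 8/15, - 1/3,1]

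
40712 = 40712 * 1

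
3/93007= 3/93007  =  0.00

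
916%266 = 118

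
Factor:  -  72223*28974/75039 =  - 2^1 * 11^1*439^1*25013^( - 1)*72223^1 = -  697529734/25013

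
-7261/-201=36 + 25/201  =  36.12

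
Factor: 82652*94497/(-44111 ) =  - 2^2*3^1*13^1*2423^1*20663^1 * 44111^( - 1)= - 7810366044/44111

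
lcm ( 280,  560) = 560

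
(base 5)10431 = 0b1011100101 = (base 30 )ol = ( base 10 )741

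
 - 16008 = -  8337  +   - 7671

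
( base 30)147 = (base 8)2003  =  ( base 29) 16c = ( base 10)1027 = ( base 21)26j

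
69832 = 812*86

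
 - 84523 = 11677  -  96200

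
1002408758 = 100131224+902277534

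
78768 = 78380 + 388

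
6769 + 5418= 12187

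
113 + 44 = 157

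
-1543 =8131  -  9674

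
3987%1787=413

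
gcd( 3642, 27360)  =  6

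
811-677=134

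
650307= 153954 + 496353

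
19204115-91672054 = - 72467939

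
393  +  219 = 612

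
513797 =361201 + 152596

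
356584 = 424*841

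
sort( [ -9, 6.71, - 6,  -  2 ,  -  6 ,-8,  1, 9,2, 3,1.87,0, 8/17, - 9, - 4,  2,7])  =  [ - 9, - 9, - 8 , - 6, - 6, - 4, - 2 , 0,8/17,1,1.87,2,2, 3,6.71 , 7,9 ]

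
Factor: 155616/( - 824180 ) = -38904/206045  =  - 2^3*3^1*5^( - 1)*7^( - 2)*29^( - 2)*1621^1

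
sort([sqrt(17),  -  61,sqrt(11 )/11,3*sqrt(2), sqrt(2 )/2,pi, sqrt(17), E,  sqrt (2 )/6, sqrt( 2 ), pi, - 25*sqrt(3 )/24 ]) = [  -  61, - 25*sqrt( 3)/24, sqrt(2)/6,sqrt( 11 )/11, sqrt(2 )/2, sqrt(2), E, pi, pi, sqrt(17 ),  sqrt(  17) , 3*sqrt(2 )] 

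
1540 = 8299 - 6759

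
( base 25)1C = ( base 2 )100101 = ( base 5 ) 122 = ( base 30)17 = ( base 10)37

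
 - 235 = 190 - 425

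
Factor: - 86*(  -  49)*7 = 29498 = 2^1*7^3*43^1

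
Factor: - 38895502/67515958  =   - 19447751/33757979 = - 53^( - 1) *433^( - 1)*1471^ ( - 1)  *19447751^1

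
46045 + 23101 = 69146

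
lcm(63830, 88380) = 1148940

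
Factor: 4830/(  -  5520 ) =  - 7/8 =- 2^( - 3)*7^1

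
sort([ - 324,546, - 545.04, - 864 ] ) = [ - 864, - 545.04, - 324 , 546 ]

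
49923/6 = 16641/2=8320.50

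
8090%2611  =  257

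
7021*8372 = 58779812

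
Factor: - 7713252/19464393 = -2^2 * 3^2*13^(-1 )*389^(-1)*1283^(-1 )*71419^1 = - 2571084/6488131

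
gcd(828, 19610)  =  2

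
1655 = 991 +664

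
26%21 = 5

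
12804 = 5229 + 7575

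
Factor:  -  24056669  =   - 7^1*13^1*264359^1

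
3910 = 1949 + 1961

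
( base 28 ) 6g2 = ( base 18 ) FG6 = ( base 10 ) 5154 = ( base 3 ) 21001220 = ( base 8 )12042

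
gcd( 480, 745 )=5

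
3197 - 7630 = - 4433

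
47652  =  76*627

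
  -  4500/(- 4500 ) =1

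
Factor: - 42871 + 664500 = 621629^1 = 621629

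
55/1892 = 5/172 = 0.03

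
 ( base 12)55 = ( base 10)65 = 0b1000001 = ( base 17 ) 3E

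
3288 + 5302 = 8590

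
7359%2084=1107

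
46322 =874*53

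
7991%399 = 11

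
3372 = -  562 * (  -  6 )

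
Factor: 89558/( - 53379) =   -  2^1*3^(-4 )*7^1*659^( - 1)*6397^1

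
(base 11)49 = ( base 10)53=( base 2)110101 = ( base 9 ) 58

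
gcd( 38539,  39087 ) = 1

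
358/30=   11 + 14/15 = 11.93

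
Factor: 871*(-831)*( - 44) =2^2*3^1 * 11^1*13^1*67^1*277^1 = 31847244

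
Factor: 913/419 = 11^1 * 83^1*419^( - 1)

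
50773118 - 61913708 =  - 11140590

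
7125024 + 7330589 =14455613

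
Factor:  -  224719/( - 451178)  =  2^( - 1)*7^( - 1 ) * 11^1 * 13^( - 1 )*31^1*37^ ( - 1 )*67^( - 1 ) * 659^1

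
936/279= 3 + 11/31 = 3.35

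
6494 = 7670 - 1176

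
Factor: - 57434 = - 2^1*13^1*47^2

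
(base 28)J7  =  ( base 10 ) 539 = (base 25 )LE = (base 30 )HT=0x21b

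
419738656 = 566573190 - 146834534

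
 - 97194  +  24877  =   - 72317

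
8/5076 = 2/1269 = 0.00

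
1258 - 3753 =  - 2495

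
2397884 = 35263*68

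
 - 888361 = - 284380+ - 603981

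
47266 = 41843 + 5423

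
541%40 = 21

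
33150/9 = 11050/3 = 3683.33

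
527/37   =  14 + 9/37 = 14.24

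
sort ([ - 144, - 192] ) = [ - 192,-144 ] 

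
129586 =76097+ 53489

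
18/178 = 9/89 = 0.10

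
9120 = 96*95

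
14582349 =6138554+8443795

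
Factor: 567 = 3^4*7^1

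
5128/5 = 1025  +  3/5 = 1025.60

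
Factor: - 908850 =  - 2^1 * 3^1*5^2  *  73^1*83^1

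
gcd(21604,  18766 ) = 22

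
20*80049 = 1600980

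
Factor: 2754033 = 3^1*918011^1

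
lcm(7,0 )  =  0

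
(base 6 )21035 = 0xb0f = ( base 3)10212212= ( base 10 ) 2831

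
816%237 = 105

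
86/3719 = 86/3719 = 0.02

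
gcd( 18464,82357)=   1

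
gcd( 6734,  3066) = 14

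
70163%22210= 3533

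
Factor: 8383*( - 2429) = -7^1*83^1*101^1*347^1 = - 20362307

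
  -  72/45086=-1 + 22507/22543  =  -0.00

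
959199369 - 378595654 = 580603715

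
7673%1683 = 941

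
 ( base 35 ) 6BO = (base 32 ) 7IF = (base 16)1e4f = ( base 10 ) 7759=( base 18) 15h1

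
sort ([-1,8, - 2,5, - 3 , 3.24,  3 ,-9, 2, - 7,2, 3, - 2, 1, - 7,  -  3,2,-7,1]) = [ - 9,-7,  -  7, - 7,  -  3, -3, - 2,-2,- 1,1,  1, 2,  2,2,  3,3 , 3.24, 5,8]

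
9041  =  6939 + 2102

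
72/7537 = 72/7537= 0.01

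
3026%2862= 164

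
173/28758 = 173/28758 = 0.01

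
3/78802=3/78802=0.00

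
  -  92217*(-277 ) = 25544109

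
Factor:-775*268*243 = - 2^2*3^5*5^2 *31^1*67^1 = - 50471100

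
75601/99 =75601/99 = 763.65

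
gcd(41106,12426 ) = 6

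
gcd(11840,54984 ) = 8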